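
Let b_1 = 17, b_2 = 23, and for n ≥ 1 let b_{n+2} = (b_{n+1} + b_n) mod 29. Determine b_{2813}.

11

We have b_1 = 17, b_2 = 23, b_3 = 11, b_4 = 5, b_5 = 16, b_6 = 21, b_7 = 8, b_8 = 0, b_9 = 8, b_{10} = 8, b_{11} = 16, b_{12} = 24, b_{13} = 11, b_{14} = 6, b_{15} = 17, b_{16} = 23.
The sequence repeats with period 14.
(2813 - 1) mod 14 = 12, so b_{2813} = b_{13} = 11.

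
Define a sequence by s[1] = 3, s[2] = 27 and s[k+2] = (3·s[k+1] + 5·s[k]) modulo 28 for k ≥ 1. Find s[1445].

13

Listing terms: s[1] = 3; s[2] = 27; s[3] = 12; s[4] = 3; s[5] = 13; s[6] = 26; s[7] = 3; s[8] = 27.
Since (s[7], s[8]) = (s[1], s[2]) = (3, 27) (two consecutive terms determine the rest), the sequence is periodic with period 6.
So s[1445] = s[1 + ((1445-1) mod 6)] = s[5] = 13.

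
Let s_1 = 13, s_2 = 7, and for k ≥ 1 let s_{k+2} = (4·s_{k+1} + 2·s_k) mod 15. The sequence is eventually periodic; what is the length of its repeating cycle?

Listing terms: s_1 = 13, s_2 = 7, s_3 = 9, s_4 = 5, s_5 = 8, s_6 = 12, s_7 = 4, s_8 = 10, s_9 = 3, s_{10} = 2, s_{11} = 14, s_{12} = 0, s_{13} = 13, s_{14} = 7.
Since (s_{13}, s_{14}) = (s_1, s_2) = (13, 7) (two consecutive terms determine the rest), the sequence is periodic with period 12.

12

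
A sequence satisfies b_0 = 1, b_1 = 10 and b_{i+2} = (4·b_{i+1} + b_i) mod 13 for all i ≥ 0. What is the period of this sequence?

28

Listing terms: b_0 = 1; b_1 = 10; b_2 = 2; b_3 = 5; b_4 = 9; b_5 = 2; b_6 = 4; b_7 = 5; b_8 = 11; b_9 = 10; b_{10} = 12; b_{11} = 6; b_{12} = 10; b_{13} = 7; b_{14} = 12; b_{15} = 3; b_{16} = 11; b_{17} = 8; b_{18} = 4; b_{19} = 11; b_{20} = 9; b_{21} = 8; b_{22} = 2; b_{23} = 3; b_{24} = 1; b_{25} = 7; b_{26} = 3; b_{27} = 6; b_{28} = 1; b_{29} = 10.
The sequence repeats with period 28.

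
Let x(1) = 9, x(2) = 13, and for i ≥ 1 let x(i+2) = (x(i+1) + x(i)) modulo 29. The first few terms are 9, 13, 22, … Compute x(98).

Computing terms: x(1) = 9, x(2) = 13, x(3) = 22, x(4) = 6, x(5) = 28, x(6) = 5, x(7) = 4, x(8) = 9, x(9) = 13.
Since (x(8), x(9)) = (x(1), x(2)) = (9, 13) (two consecutive terms determine the rest), the sequence is periodic with period 7.
(98 - 1) mod 7 = 6, so x(98) = x(7) = 4.

4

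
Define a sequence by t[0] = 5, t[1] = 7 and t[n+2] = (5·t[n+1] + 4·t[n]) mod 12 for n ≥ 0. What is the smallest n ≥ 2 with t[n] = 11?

5

t[0] = 5, t[1] = 7, t[2] = 7, t[3] = 3, t[4] = 7, t[5] = 11, t[6] = 11, t[7] = 3, t[8] = 11, t[9] = 7, t[10] = 7.
Since (t[9], t[10]) = (t[1], t[2]) = (7, 7) (two consecutive terms determine the rest), the sequence is eventually periodic: after a pre-period of length 1 it cycles with period 8.
The value 11 first appears (with n ≥ 2) at t[5].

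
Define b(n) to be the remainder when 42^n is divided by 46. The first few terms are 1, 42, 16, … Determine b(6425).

42

Listing terms: b(0) = 1; b(1) = 42; b(2) = 16; b(3) = 28; b(4) = 26; b(5) = 34; b(6) = 2; b(7) = 38; b(8) = 32; b(9) = 10; b(10) = 6; b(11) = 22; b(12) = 4; b(13) = 30; b(14) = 18; b(15) = 20; b(16) = 12; b(17) = 44; b(18) = 8; b(19) = 14; b(20) = 36; b(21) = 40; b(22) = 24; b(23) = 42.
Since b(23) = b(1) = 42, the sequence is eventually periodic: after a pre-period of length 1 it cycles with period 22.
For n ≥ 1, b(n) depends only on (n - 1) mod 22. (6425 - 1) mod 22 = 0, so b(6425) = b(1) = 42.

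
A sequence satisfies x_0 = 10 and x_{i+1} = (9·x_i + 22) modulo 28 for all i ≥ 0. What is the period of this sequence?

6

Computing terms: x_0 = 10, x_1 = 0, x_2 = 22, x_3 = 24, x_4 = 14, x_5 = 8, x_6 = 10.
The sequence repeats with period 6.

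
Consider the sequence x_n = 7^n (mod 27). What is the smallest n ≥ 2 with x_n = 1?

Computing terms: x_1 = 7,  x_2 = 22,  x_3 = 19,  x_4 = 25,  x_5 = 13,  x_6 = 10,  x_7 = 16,  x_8 = 4,  x_9 = 1,  x_{10} = 7.
The sequence repeats with period 9.
The value 1 first appears (with n ≥ 2) at x_9.

9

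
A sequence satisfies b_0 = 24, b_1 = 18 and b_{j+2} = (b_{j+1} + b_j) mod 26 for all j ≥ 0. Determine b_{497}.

16

Computing terms: b_0 = 24,  b_1 = 18,  b_2 = 16,  b_3 = 8,  b_4 = 24,  b_5 = 6,  b_6 = 4,  b_7 = 10,  b_8 = 14,  b_9 = 24,  b_{10} = 12,  b_{11} = 10,  b_{12} = 22,  b_{13} = 6,  b_{14} = 2,  b_{15} = 8,  b_{16} = 10,  b_{17} = 18,  b_{18} = 2,  b_{19} = 20,  b_{20} = 22,  b_{21} = 16,  b_{22} = 12,  b_{23} = 2,  b_{24} = 14,  b_{25} = 16,  b_{26} = 4,  b_{27} = 20,  b_{28} = 24,  b_{29} = 18.
Since (b_{28}, b_{29}) = (b_0, b_1) = (24, 18) (two consecutive terms determine the rest), the sequence is periodic with period 28.
So b_{497} = b_{0 + ((497-0) mod 28)} = b_{21} = 16.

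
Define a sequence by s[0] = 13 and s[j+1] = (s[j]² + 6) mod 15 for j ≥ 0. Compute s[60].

7

Computing terms: s[0] = 13,  s[1] = 10,  s[2] = 1,  s[3] = 7,  s[4] = 10.
Since s[4] = s[1] = 10, the sequence is eventually periodic: after a pre-period of length 1 it cycles with period 3.
For j ≥ 1, s[j] depends only on (j - 1) mod 3. (60 - 1) mod 3 = 2, so s[60] = s[3] = 7.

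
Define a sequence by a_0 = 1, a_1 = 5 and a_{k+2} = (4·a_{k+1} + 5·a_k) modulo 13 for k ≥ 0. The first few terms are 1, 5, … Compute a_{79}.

8

We have a_0 = 1,  a_1 = 5,  a_2 = 12,  a_3 = 8,  a_4 = 1,  a_5 = 5.
Since (a_4, a_5) = (a_0, a_1) = (1, 5) (two consecutive terms determine the rest), the sequence is periodic with period 4.
(79 - 0) mod 4 = 3, so a_{79} = a_3 = 8.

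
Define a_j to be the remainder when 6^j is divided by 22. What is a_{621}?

a_1 = 6,  a_2 = 14,  a_3 = 18,  a_4 = 20,  a_5 = 10,  a_6 = 16,  a_7 = 8,  a_8 = 4,  a_9 = 2,  a_{10} = 12,  a_{11} = 6.
The sequence repeats with period 10.
So a_{621} = a_{1 + ((621-1) mod 10)} = a_1 = 6.

6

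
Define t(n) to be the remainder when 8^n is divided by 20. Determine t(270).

Listing terms: t(1) = 8; t(2) = 4; t(3) = 12; t(4) = 16; t(5) = 8.
The sequence repeats with period 4.
(270 - 1) mod 4 = 1, so t(270) = t(2) = 4.

4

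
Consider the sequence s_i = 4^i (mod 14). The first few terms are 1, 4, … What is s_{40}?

We have s_0 = 1, s_1 = 4, s_2 = 2, s_3 = 8, s_4 = 4.
Since s_4 = s_1 = 4, the sequence is eventually periodic: after a pre-period of length 1 it cycles with period 3.
For i ≥ 1, s_i depends only on (i - 1) mod 3. (40 - 1) mod 3 = 0, so s_{40} = s_1 = 4.

4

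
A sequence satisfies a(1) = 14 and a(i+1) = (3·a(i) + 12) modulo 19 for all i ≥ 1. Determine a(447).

We have a(1) = 14; a(2) = 16; a(3) = 3; a(4) = 2; a(5) = 18; a(6) = 9; a(7) = 1; a(8) = 15; a(9) = 0; a(10) = 12; a(11) = 10; a(12) = 4; a(13) = 5; a(14) = 8; a(15) = 17; a(16) = 6; a(17) = 11; a(18) = 7; a(19) = 14.
Since a(19) = a(1) = 14, the sequence is periodic with period 18.
(447 - 1) mod 18 = 14, so a(447) = a(15) = 17.

17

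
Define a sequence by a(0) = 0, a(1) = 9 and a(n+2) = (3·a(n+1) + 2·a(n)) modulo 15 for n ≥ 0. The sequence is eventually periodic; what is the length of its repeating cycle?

24

We have a(0) = 0,  a(1) = 9,  a(2) = 12,  a(3) = 9,  a(4) = 6,  a(5) = 6,  a(6) = 0,  a(7) = 12,  a(8) = 6,  a(9) = 12,  a(10) = 3,  a(11) = 3,  a(12) = 0,  a(13) = 6,  a(14) = 3,  a(15) = 6,  a(16) = 9,  a(17) = 9,  a(18) = 0,  a(19) = 3,  a(20) = 9,  a(21) = 3,  a(22) = 12,  a(23) = 12,  a(24) = 0,  a(25) = 9.
The sequence repeats with period 24.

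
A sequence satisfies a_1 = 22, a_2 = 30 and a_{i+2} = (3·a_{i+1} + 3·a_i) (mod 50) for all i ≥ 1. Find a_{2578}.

10

Listing terms: a_1 = 22,  a_2 = 30,  a_3 = 6,  a_4 = 8,  a_5 = 42,  a_6 = 0,  a_7 = 26,  a_8 = 28,  a_9 = 12,  a_{10} = 20,  a_{11} = 46,  a_{12} = 48,  a_{13} = 32,  a_{14} = 40,  a_{15} = 16,  a_{16} = 18,  a_{17} = 2,  a_{18} = 10,  a_{19} = 36,  a_{20} = 38,  a_{21} = 22,  a_{22} = 30.
Since (a_{21}, a_{22}) = (a_1, a_2) = (22, 30) (two consecutive terms determine the rest), the sequence is periodic with period 20.
So a_{2578} = a_{1 + ((2578-1) mod 20)} = a_{18} = 10.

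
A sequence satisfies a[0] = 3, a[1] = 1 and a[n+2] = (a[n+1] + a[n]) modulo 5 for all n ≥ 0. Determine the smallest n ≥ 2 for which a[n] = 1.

12

Computing terms: a[0] = 3, a[1] = 1, a[2] = 4, a[3] = 0, a[4] = 4, a[5] = 4, a[6] = 3, a[7] = 2, a[8] = 0, a[9] = 2, a[10] = 2, a[11] = 4, a[12] = 1, a[13] = 0, a[14] = 1, a[15] = 1, a[16] = 2, a[17] = 3, a[18] = 0, a[19] = 3, a[20] = 3, a[21] = 1.
Since (a[20], a[21]) = (a[0], a[1]) = (3, 1) (two consecutive terms determine the rest), the sequence is periodic with period 20.
The value 1 first appears (with n ≥ 2) at a[12].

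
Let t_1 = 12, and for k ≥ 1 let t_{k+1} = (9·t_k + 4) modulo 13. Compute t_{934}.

t_1 = 12; t_2 = 8; t_3 = 11; t_4 = 12.
Since t_4 = t_1 = 12, the sequence is periodic with period 3.
(934 - 1) mod 3 = 0, so t_{934} = t_1 = 12.

12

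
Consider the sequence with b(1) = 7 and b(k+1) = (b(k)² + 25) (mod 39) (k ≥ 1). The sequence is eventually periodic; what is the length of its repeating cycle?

Computing terms: b(1) = 7, b(2) = 35, b(3) = 2, b(4) = 29, b(5) = 8, b(6) = 11, b(7) = 29.
Since b(7) = b(4) = 29, the sequence is eventually periodic: after a pre-period of length 3 it cycles with period 3.

3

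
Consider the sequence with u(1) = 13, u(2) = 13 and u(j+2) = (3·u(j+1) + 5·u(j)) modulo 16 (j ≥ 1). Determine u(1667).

15

u(1) = 13, u(2) = 13, u(3) = 8, u(4) = 9, u(5) = 3, u(6) = 6, u(7) = 1, u(8) = 1, u(9) = 8, u(10) = 13, u(11) = 15, u(12) = 14, u(13) = 5, u(14) = 5, u(15) = 8, u(16) = 1, u(17) = 11, u(18) = 6, u(19) = 9, u(20) = 9, u(21) = 8, u(22) = 5, u(23) = 7, u(24) = 14, u(25) = 13, u(26) = 13.
Since (u(25), u(26)) = (u(1), u(2)) = (13, 13) (two consecutive terms determine the rest), the sequence is periodic with period 24.
So u(1667) = u(1 + ((1667-1) mod 24)) = u(11) = 15.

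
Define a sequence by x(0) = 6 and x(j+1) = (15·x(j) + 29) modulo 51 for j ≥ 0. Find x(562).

Listing terms: x(0) = 6, x(1) = 17, x(2) = 29, x(3) = 5, x(4) = 2, x(5) = 8, x(6) = 47, x(7) = 20, x(8) = 23, x(9) = 17.
Since x(9) = x(1) = 17, the sequence is eventually periodic: after a pre-period of length 1 it cycles with period 8.
For j ≥ 1, x(j) depends only on (j - 1) mod 8. (562 - 1) mod 8 = 1, so x(562) = x(2) = 29.

29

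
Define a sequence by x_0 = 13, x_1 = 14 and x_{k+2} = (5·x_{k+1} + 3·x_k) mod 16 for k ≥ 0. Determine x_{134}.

13

Computing terms: x_0 = 13, x_1 = 14, x_2 = 13, x_3 = 11, x_4 = 14, x_5 = 7, x_6 = 13, x_7 = 6, x_8 = 5, x_9 = 11, x_{10} = 6, x_{11} = 15, x_{12} = 13, x_{13} = 14.
Since (x_{12}, x_{13}) = (x_0, x_1) = (13, 14) (two consecutive terms determine the rest), the sequence is periodic with period 12.
So x_{134} = x_{0 + ((134-0) mod 12)} = x_2 = 13.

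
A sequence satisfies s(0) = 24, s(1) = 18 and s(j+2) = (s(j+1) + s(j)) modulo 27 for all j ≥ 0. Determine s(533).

Listing terms: s(0) = 24; s(1) = 18; s(2) = 15; s(3) = 6; s(4) = 21; s(5) = 0; s(6) = 21; s(7) = 21; s(8) = 15; s(9) = 9; s(10) = 24; s(11) = 6; s(12) = 3; s(13) = 9; s(14) = 12; s(15) = 21; s(16) = 6; s(17) = 0; s(18) = 6; s(19) = 6; s(20) = 12; s(21) = 18; s(22) = 3; s(23) = 21; s(24) = 24; s(25) = 18.
Since (s(24), s(25)) = (s(0), s(1)) = (24, 18) (two consecutive terms determine the rest), the sequence is periodic with period 24.
(533 - 0) mod 24 = 5, so s(533) = s(5) = 0.

0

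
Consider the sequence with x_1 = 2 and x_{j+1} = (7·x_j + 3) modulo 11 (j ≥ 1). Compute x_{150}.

Computing terms: x_1 = 2,  x_2 = 6,  x_3 = 1,  x_4 = 10,  x_5 = 7,  x_6 = 8,  x_7 = 4,  x_8 = 9,  x_9 = 0,  x_{10} = 3,  x_{11} = 2.
Since x_{11} = x_1 = 2, the sequence is periodic with period 10.
So x_{150} = x_{1 + ((150-1) mod 10)} = x_{10} = 3.

3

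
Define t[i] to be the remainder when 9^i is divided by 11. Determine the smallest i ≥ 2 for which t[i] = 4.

Computing terms: t[1] = 9; t[2] = 4; t[3] = 3; t[4] = 5; t[5] = 1; t[6] = 9.
Since t[6] = t[1] = 9, the sequence is periodic with period 5.
The value 4 first appears (with i ≥ 2) at t[2].

2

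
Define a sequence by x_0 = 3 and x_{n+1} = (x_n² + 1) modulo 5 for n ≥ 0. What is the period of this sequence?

3

Computing terms: x_0 = 3, x_1 = 0, x_2 = 1, x_3 = 2, x_4 = 0.
Since x_4 = x_1 = 0, the sequence is eventually periodic: after a pre-period of length 1 it cycles with period 3.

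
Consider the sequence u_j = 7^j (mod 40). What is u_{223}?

23

We have u_0 = 1, u_1 = 7, u_2 = 9, u_3 = 23, u_4 = 1.
Since u_4 = u_0 = 1, the sequence is periodic with period 4.
So u_{223} = u_{0 + ((223-0) mod 4)} = u_3 = 23.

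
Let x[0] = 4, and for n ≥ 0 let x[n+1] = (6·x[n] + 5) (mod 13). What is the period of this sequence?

We have x[0] = 4, x[1] = 3, x[2] = 10, x[3] = 0, x[4] = 5, x[5] = 9, x[6] = 7, x[7] = 8, x[8] = 1, x[9] = 11, x[10] = 6, x[11] = 2, x[12] = 4.
Since x[12] = x[0] = 4, the sequence is periodic with period 12.

12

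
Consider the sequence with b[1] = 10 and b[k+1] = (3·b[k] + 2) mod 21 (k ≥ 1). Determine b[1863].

14

We have b[1] = 10; b[2] = 11; b[3] = 14; b[4] = 2; b[5] = 8; b[6] = 5; b[7] = 17; b[8] = 11.
Since b[8] = b[2] = 11, the sequence is eventually periodic: after a pre-period of length 1 it cycles with period 6.
For k ≥ 2, b[k] depends only on (k - 2) mod 6. (1863 - 2) mod 6 = 1, so b[1863] = b[3] = 14.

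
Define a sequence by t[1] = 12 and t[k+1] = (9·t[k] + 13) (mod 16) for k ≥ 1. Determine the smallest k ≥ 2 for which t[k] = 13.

We have t[1] = 12,  t[2] = 9,  t[3] = 14,  t[4] = 11,  t[5] = 0,  t[6] = 13,  t[7] = 2,  t[8] = 15,  t[9] = 4,  t[10] = 1,  t[11] = 6,  t[12] = 3,  t[13] = 8,  t[14] = 5,  t[15] = 10,  t[16] = 7,  t[17] = 12.
Since t[17] = t[1] = 12, the sequence is periodic with period 16.
The value 13 first appears (with k ≥ 2) at t[6].

6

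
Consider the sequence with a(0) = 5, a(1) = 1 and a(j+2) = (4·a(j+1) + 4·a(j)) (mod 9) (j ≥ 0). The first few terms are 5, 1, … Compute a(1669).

8

We have a(0) = 5, a(1) = 1, a(2) = 6, a(3) = 1, a(4) = 1, a(5) = 8, a(6) = 0, a(7) = 5, a(8) = 2, a(9) = 1, a(10) = 3, a(11) = 7, a(12) = 4, a(13) = 8, a(14) = 3, a(15) = 8, a(16) = 8, a(17) = 1, a(18) = 0, a(19) = 4, a(20) = 7, a(21) = 8, a(22) = 6, a(23) = 2, a(24) = 5, a(25) = 1.
The sequence repeats with period 24.
(1669 - 0) mod 24 = 13, so a(1669) = a(13) = 8.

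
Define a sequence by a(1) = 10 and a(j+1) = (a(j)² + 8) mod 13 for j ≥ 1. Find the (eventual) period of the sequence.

3

Computing terms: a(1) = 10; a(2) = 4; a(3) = 11; a(4) = 12; a(5) = 9; a(6) = 11.
Since a(6) = a(3) = 11, the sequence is eventually periodic: after a pre-period of length 2 it cycles with period 3.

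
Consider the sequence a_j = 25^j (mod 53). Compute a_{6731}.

Computing terms: a_1 = 25, a_2 = 42, a_3 = 43, a_4 = 15, a_5 = 4, a_6 = 47, a_7 = 9, a_8 = 13, a_9 = 7, a_{10} = 16, a_{11} = 29, a_{12} = 36, a_{13} = 52, a_{14} = 28, a_{15} = 11, a_{16} = 10, a_{17} = 38, a_{18} = 49, a_{19} = 6, a_{20} = 44, a_{21} = 40, a_{22} = 46, a_{23} = 37, a_{24} = 24, a_{25} = 17, a_{26} = 1, a_{27} = 25.
The sequence repeats with period 26.
So a_{6731} = a_{1 + ((6731-1) mod 26)} = a_{23} = 37.

37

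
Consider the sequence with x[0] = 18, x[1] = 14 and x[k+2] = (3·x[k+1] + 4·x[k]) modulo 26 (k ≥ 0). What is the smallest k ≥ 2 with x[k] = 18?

6

Computing terms: x[0] = 18; x[1] = 14; x[2] = 10; x[3] = 8; x[4] = 12; x[5] = 16; x[6] = 18; x[7] = 14.
Since (x[6], x[7]) = (x[0], x[1]) = (18, 14) (two consecutive terms determine the rest), the sequence is periodic with period 6.
The value 18 next appears (with k ≥ 2) at x[6].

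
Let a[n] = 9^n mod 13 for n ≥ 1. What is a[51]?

Listing terms: a[1] = 9; a[2] = 3; a[3] = 1; a[4] = 9.
Since a[4] = a[1] = 9, the sequence is periodic with period 3.
(51 - 1) mod 3 = 2, so a[51] = a[3] = 1.

1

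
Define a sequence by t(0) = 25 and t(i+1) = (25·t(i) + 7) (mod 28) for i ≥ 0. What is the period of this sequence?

12

t(0) = 25, t(1) = 16, t(2) = 15, t(3) = 18, t(4) = 9, t(5) = 8, t(6) = 11, t(7) = 2, t(8) = 1, t(9) = 4, t(10) = 23, t(11) = 22, t(12) = 25.
Since t(12) = t(0) = 25, the sequence is periodic with period 12.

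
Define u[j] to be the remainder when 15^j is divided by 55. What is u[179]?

25

Computing terms: u[0] = 1, u[1] = 15, u[2] = 5, u[3] = 20, u[4] = 25, u[5] = 45, u[6] = 15.
Since u[6] = u[1] = 15, the sequence is eventually periodic: after a pre-period of length 1 it cycles with period 5.
For j ≥ 1, u[j] depends only on (j - 1) mod 5. (179 - 1) mod 5 = 3, so u[179] = u[4] = 25.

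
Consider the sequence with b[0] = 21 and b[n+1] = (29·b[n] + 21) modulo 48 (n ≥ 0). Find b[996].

Computing terms: b[0] = 21,  b[1] = 6,  b[2] = 3,  b[3] = 12,  b[4] = 33,  b[5] = 18,  b[6] = 15,  b[7] = 24,  b[8] = 45,  b[9] = 30,  b[10] = 27,  b[11] = 36,  b[12] = 9,  b[13] = 42,  b[14] = 39,  b[15] = 0,  b[16] = 21.
The sequence repeats with period 16.
So b[996] = b[0 + ((996-0) mod 16)] = b[4] = 33.

33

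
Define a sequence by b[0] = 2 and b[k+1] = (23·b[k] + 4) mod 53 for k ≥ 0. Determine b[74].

41

Computing terms: b[0] = 2, b[1] = 50, b[2] = 41, b[3] = 46, b[4] = 2.
Since b[4] = b[0] = 2, the sequence is periodic with period 4.
So b[74] = b[0 + ((74-0) mod 4)] = b[2] = 41.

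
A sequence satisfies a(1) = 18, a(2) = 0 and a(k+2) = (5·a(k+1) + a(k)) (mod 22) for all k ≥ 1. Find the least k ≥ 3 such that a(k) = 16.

11

Computing terms: a(1) = 18,  a(2) = 0,  a(3) = 18,  a(4) = 2,  a(5) = 6,  a(6) = 10,  a(7) = 12,  a(8) = 4,  a(9) = 10,  a(10) = 10,  a(11) = 16,  a(12) = 2,  a(13) = 4,  a(14) = 0,  a(15) = 4,  a(16) = 20,  a(17) = 16,  a(18) = 12,  a(19) = 10,  a(20) = 18,  a(21) = 12,  a(22) = 12,  a(23) = 6,  a(24) = 20,  a(25) = 18,  a(26) = 0.
The sequence repeats with period 24.
The value 16 first appears (with k ≥ 3) at a(11).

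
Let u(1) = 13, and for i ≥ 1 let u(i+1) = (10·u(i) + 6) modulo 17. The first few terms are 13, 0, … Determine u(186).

Computing terms: u(1) = 13; u(2) = 0; u(3) = 6; u(4) = 15; u(5) = 3; u(6) = 2; u(7) = 9; u(8) = 11; u(9) = 14; u(10) = 10; u(11) = 4; u(12) = 12; u(13) = 7; u(14) = 8; u(15) = 1; u(16) = 16; u(17) = 13.
Since u(17) = u(1) = 13, the sequence is periodic with period 16.
So u(186) = u(1 + ((186-1) mod 16)) = u(10) = 10.

10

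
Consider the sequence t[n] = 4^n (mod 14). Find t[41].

2

Computing terms: t[1] = 4,  t[2] = 2,  t[3] = 8,  t[4] = 4.
Since t[4] = t[1] = 4, the sequence is periodic with period 3.
(41 - 1) mod 3 = 1, so t[41] = t[2] = 2.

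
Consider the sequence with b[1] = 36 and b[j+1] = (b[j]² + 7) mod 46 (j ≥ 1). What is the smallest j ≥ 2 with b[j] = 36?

Listing terms: b[1] = 36; b[2] = 15; b[3] = 2; b[4] = 11; b[5] = 36.
The sequence repeats with period 4.
The value 36 next appears (with j ≥ 2) at b[5].

5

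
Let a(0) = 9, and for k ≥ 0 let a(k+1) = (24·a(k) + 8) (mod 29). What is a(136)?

0

a(0) = 9, a(1) = 21, a(2) = 19, a(3) = 0, a(4) = 8, a(5) = 26, a(6) = 23, a(7) = 9.
The sequence repeats with period 7.
So a(136) = a(0 + ((136-0) mod 7)) = a(3) = 0.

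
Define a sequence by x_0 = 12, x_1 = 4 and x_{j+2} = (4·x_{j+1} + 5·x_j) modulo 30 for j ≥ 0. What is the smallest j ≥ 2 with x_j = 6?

6

x_0 = 12; x_1 = 4; x_2 = 16; x_3 = 24; x_4 = 26; x_5 = 14; x_6 = 6; x_7 = 4; x_8 = 16.
Since (x_7, x_8) = (x_1, x_2) = (4, 16) (two consecutive terms determine the rest), the sequence is eventually periodic: after a pre-period of length 1 it cycles with period 6.
The value 6 first appears (with j ≥ 2) at x_6.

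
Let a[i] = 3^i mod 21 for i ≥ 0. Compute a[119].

Computing terms: a[0] = 1, a[1] = 3, a[2] = 9, a[3] = 6, a[4] = 18, a[5] = 12, a[6] = 15, a[7] = 3.
Since a[7] = a[1] = 3, the sequence is eventually periodic: after a pre-period of length 1 it cycles with period 6.
For i ≥ 1, a[i] depends only on (i - 1) mod 6. (119 - 1) mod 6 = 4, so a[119] = a[5] = 12.

12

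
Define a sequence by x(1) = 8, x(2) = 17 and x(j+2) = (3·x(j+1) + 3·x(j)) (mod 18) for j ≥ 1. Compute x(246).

9

x(1) = 8; x(2) = 17; x(3) = 3; x(4) = 6; x(5) = 9; x(6) = 9; x(7) = 0; x(8) = 9; x(9) = 9.
Since (x(8), x(9)) = (x(5), x(6)) = (9, 9) (two consecutive terms determine the rest), the sequence is eventually periodic: after a pre-period of length 4 it cycles with period 3.
For j ≥ 5, x(j) depends only on (j - 5) mod 3. (246 - 5) mod 3 = 1, so x(246) = x(6) = 9.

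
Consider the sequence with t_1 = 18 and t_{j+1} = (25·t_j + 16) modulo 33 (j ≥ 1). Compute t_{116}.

We have t_1 = 18, t_2 = 4, t_3 = 17, t_4 = 12, t_5 = 19, t_6 = 29, t_7 = 15, t_8 = 28, t_9 = 23, t_{10} = 30, t_{11} = 7, t_{12} = 26, t_{13} = 6, t_{14} = 1, t_{15} = 8, t_{16} = 18.
Since t_{16} = t_1 = 18, the sequence is periodic with period 15.
So t_{116} = t_{1 + ((116-1) mod 15)} = t_{11} = 7.

7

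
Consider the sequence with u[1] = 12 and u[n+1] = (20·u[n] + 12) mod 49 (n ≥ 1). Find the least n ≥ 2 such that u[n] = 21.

6

u[1] = 12, u[2] = 7, u[3] = 5, u[4] = 14, u[5] = 47, u[6] = 21, u[7] = 40, u[8] = 28, u[9] = 33, u[10] = 35, u[11] = 26, u[12] = 42, u[13] = 19, u[14] = 0, u[15] = 12.
The sequence repeats with period 14.
The value 21 first appears (with n ≥ 2) at u[6].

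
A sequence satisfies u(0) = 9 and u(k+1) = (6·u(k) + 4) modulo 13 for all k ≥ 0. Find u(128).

0

u(0) = 9; u(1) = 6; u(2) = 1; u(3) = 10; u(4) = 12; u(5) = 11; u(6) = 5; u(7) = 8; u(8) = 0; u(9) = 4; u(10) = 2; u(11) = 3; u(12) = 9.
Since u(12) = u(0) = 9, the sequence is periodic with period 12.
(128 - 0) mod 12 = 8, so u(128) = u(8) = 0.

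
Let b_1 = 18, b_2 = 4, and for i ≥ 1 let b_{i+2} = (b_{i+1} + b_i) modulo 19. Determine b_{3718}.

We have b_1 = 18; b_2 = 4; b_3 = 3; b_4 = 7; b_5 = 10; b_6 = 17; b_7 = 8; b_8 = 6; b_9 = 14; b_{10} = 1; b_{11} = 15; b_{12} = 16; b_{13} = 12; b_{14} = 9; b_{15} = 2; b_{16} = 11; b_{17} = 13; b_{18} = 5; b_{19} = 18; b_{20} = 4.
Since (b_{19}, b_{20}) = (b_1, b_2) = (18, 4) (two consecutive terms determine the rest), the sequence is periodic with period 18.
So b_{3718} = b_{1 + ((3718-1) mod 18)} = b_{10} = 1.

1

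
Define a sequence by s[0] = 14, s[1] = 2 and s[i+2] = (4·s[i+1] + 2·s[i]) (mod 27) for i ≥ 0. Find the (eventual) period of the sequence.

18

Computing terms: s[0] = 14; s[1] = 2; s[2] = 9; s[3] = 13; s[4] = 16; s[5] = 9; s[6] = 14; s[7] = 20; s[8] = 0; s[9] = 13; s[10] = 25; s[11] = 18; s[12] = 14; s[13] = 11; s[14] = 18; s[15] = 13; s[16] = 7; s[17] = 0; s[18] = 14; s[19] = 2.
The sequence repeats with period 18.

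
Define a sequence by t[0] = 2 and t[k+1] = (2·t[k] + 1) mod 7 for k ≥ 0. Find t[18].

2

Listing terms: t[0] = 2, t[1] = 5, t[2] = 4, t[3] = 2.
The sequence repeats with period 3.
(18 - 0) mod 3 = 0, so t[18] = t[0] = 2.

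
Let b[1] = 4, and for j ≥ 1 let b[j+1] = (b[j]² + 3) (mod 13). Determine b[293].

We have b[1] = 4, b[2] = 6, b[3] = 0, b[4] = 3, b[5] = 12, b[6] = 4.
Since b[6] = b[1] = 4, the sequence is periodic with period 5.
So b[293] = b[1 + ((293-1) mod 5)] = b[3] = 0.

0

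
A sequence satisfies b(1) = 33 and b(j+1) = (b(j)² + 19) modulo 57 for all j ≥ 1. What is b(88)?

b(1) = 33,  b(2) = 25,  b(3) = 17,  b(4) = 23,  b(5) = 35,  b(6) = 47,  b(7) = 5,  b(8) = 44,  b(9) = 17.
Since b(9) = b(3) = 17, the sequence is eventually periodic: after a pre-period of length 2 it cycles with period 6.
For j ≥ 3, b(j) depends only on (j - 3) mod 6. (88 - 3) mod 6 = 1, so b(88) = b(4) = 23.

23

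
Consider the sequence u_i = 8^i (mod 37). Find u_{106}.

11

Listing terms: u_0 = 1,  u_1 = 8,  u_2 = 27,  u_3 = 31,  u_4 = 26,  u_5 = 23,  u_6 = 36,  u_7 = 29,  u_8 = 10,  u_9 = 6,  u_{10} = 11,  u_{11} = 14,  u_{12} = 1.
The sequence repeats with period 12.
(106 - 0) mod 12 = 10, so u_{106} = u_{10} = 11.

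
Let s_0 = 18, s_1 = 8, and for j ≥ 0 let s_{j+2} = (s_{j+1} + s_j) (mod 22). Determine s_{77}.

We have s_0 = 18,  s_1 = 8,  s_2 = 4,  s_3 = 12,  s_4 = 16,  s_5 = 6,  s_6 = 0,  s_7 = 6,  s_8 = 6,  s_9 = 12,  s_{10} = 18,  s_{11} = 8.
Since (s_{10}, s_{11}) = (s_0, s_1) = (18, 8) (two consecutive terms determine the rest), the sequence is periodic with period 10.
So s_{77} = s_{0 + ((77-0) mod 10)} = s_7 = 6.

6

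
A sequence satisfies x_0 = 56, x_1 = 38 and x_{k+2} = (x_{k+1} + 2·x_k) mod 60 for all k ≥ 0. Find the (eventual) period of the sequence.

x_0 = 56,  x_1 = 38,  x_2 = 30,  x_3 = 46,  x_4 = 46,  x_5 = 18,  x_6 = 50,  x_7 = 26,  x_8 = 6,  x_9 = 58,  x_{10} = 10,  x_{11} = 6,  x_{12} = 26,  x_{13} = 38,  x_{14} = 30.
Since (x_{13}, x_{14}) = (x_1, x_2) = (38, 30) (two consecutive terms determine the rest), the sequence is eventually periodic: after a pre-period of length 1 it cycles with period 12.

12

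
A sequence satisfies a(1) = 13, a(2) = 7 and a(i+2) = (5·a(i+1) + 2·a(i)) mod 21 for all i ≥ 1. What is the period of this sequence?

a(1) = 13, a(2) = 7, a(3) = 19, a(4) = 4, a(5) = 16, a(6) = 4, a(7) = 10, a(8) = 16, a(9) = 16, a(10) = 7, a(11) = 4, a(12) = 13, a(13) = 10, a(14) = 13, a(15) = 1, a(16) = 10, a(17) = 10, a(18) = 7, a(19) = 13, a(20) = 16, a(21) = 1, a(22) = 16, a(23) = 19, a(24) = 1, a(25) = 1, a(26) = 7, a(27) = 16, a(28) = 10, a(29) = 19, a(30) = 10, a(31) = 4, a(32) = 19, a(33) = 19, a(34) = 7, a(35) = 10, a(36) = 1, a(37) = 4, a(38) = 1, a(39) = 13, a(40) = 4, a(41) = 4, a(42) = 7, a(43) = 1, a(44) = 19, a(45) = 13, a(46) = 19, a(47) = 16, a(48) = 13, a(49) = 13, a(50) = 7.
Since (a(49), a(50)) = (a(1), a(2)) = (13, 7) (two consecutive terms determine the rest), the sequence is periodic with period 48.

48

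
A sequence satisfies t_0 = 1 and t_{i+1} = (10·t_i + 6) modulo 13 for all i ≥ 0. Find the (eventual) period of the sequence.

6

Listing terms: t_0 = 1,  t_1 = 3,  t_2 = 10,  t_3 = 2,  t_4 = 0,  t_5 = 6,  t_6 = 1.
The sequence repeats with period 6.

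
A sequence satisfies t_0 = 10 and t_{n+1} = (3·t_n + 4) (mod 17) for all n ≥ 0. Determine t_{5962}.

Computing terms: t_0 = 10; t_1 = 0; t_2 = 4; t_3 = 16; t_4 = 1; t_5 = 7; t_6 = 8; t_7 = 11; t_8 = 3; t_9 = 13; t_{10} = 9; t_{11} = 14; t_{12} = 12; t_{13} = 6; t_{14} = 5; t_{15} = 2; t_{16} = 10.
The sequence repeats with period 16.
(5962 - 0) mod 16 = 10, so t_{5962} = t_{10} = 9.

9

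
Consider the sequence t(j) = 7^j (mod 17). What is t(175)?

5

We have t(0) = 1,  t(1) = 7,  t(2) = 15,  t(3) = 3,  t(4) = 4,  t(5) = 11,  t(6) = 9,  t(7) = 12,  t(8) = 16,  t(9) = 10,  t(10) = 2,  t(11) = 14,  t(12) = 13,  t(13) = 6,  t(14) = 8,  t(15) = 5,  t(16) = 1.
The sequence repeats with period 16.
(175 - 0) mod 16 = 15, so t(175) = t(15) = 5.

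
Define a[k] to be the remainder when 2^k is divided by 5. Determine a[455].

3

a[1] = 2,  a[2] = 4,  a[3] = 3,  a[4] = 1,  a[5] = 2.
Since a[5] = a[1] = 2, the sequence is periodic with period 4.
(455 - 1) mod 4 = 2, so a[455] = a[3] = 3.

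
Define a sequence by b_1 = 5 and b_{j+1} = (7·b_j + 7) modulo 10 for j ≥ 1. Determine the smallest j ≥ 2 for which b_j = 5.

Listing terms: b_1 = 5; b_2 = 2; b_3 = 1; b_4 = 4; b_5 = 5.
Since b_5 = b_1 = 5, the sequence is periodic with period 4.
The value 5 next appears (with j ≥ 2) at b_5.

5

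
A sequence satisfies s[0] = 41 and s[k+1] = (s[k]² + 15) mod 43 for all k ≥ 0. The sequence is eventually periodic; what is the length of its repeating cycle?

We have s[0] = 41; s[1] = 19; s[2] = 32; s[3] = 7; s[4] = 21; s[5] = 26; s[6] = 3; s[7] = 24; s[8] = 32.
Since s[8] = s[2] = 32, the sequence is eventually periodic: after a pre-period of length 2 it cycles with period 6.

6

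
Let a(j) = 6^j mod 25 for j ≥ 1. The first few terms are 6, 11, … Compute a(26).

6

Computing terms: a(1) = 6; a(2) = 11; a(3) = 16; a(4) = 21; a(5) = 1; a(6) = 6.
Since a(6) = a(1) = 6, the sequence is periodic with period 5.
(26 - 1) mod 5 = 0, so a(26) = a(1) = 6.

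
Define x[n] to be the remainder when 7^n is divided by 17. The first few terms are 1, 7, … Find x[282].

2

Listing terms: x[0] = 1; x[1] = 7; x[2] = 15; x[3] = 3; x[4] = 4; x[5] = 11; x[6] = 9; x[7] = 12; x[8] = 16; x[9] = 10; x[10] = 2; x[11] = 14; x[12] = 13; x[13] = 6; x[14] = 8; x[15] = 5; x[16] = 1.
The sequence repeats with period 16.
So x[282] = x[0 + ((282-0) mod 16)] = x[10] = 2.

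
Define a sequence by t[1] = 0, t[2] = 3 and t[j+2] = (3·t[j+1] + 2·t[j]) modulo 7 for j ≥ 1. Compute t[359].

4

Listing terms: t[1] = 0, t[2] = 3, t[3] = 2, t[4] = 5, t[5] = 5, t[6] = 4, t[7] = 1, t[8] = 4, t[9] = 0, t[10] = 1, t[11] = 3, t[12] = 4, t[13] = 4, t[14] = 6, t[15] = 5, t[16] = 6, t[17] = 0, t[18] = 5, t[19] = 1, t[20] = 6, t[21] = 6, t[22] = 2, t[23] = 4, t[24] = 2, t[25] = 0, t[26] = 4, t[27] = 5, t[28] = 2, t[29] = 2, t[30] = 3, t[31] = 6, t[32] = 3, t[33] = 0, t[34] = 6, t[35] = 4, t[36] = 3, t[37] = 3, t[38] = 1, t[39] = 2, t[40] = 1, t[41] = 0, t[42] = 2, t[43] = 6, t[44] = 1, t[45] = 1, t[46] = 5, t[47] = 3, t[48] = 5, t[49] = 0, t[50] = 3.
Since (t[49], t[50]) = (t[1], t[2]) = (0, 3) (two consecutive terms determine the rest), the sequence is periodic with period 48.
So t[359] = t[1 + ((359-1) mod 48)] = t[23] = 4.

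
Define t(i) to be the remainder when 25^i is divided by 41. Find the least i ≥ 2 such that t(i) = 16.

Computing terms: t(1) = 25, t(2) = 10, t(3) = 4, t(4) = 18, t(5) = 40, t(6) = 16, t(7) = 31, t(8) = 37, t(9) = 23, t(10) = 1, t(11) = 25.
The sequence repeats with period 10.
The value 16 first appears (with i ≥ 2) at t(6).

6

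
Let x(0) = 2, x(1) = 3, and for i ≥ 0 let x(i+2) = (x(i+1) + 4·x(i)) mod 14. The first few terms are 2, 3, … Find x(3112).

3

Listing terms: x(0) = 2,  x(1) = 3,  x(2) = 11,  x(3) = 9,  x(4) = 11,  x(5) = 5,  x(6) = 7,  x(7) = 13,  x(8) = 13,  x(9) = 9,  x(10) = 5,  x(11) = 13,  x(12) = 5,  x(13) = 1,  x(14) = 7,  x(15) = 11,  x(16) = 11,  x(17) = 13,  x(18) = 1,  x(19) = 11,  x(20) = 1,  x(21) = 3,  x(22) = 7,  x(23) = 5,  x(24) = 5,  x(25) = 11,  x(26) = 3,  x(27) = 5,  x(28) = 3,  x(29) = 9,  x(30) = 7,  x(31) = 1,  x(32) = 1,  x(33) = 5,  x(34) = 9,  x(35) = 1,  x(36) = 9,  x(37) = 13,  x(38) = 7,  x(39) = 3,  x(40) = 3,  x(41) = 1,  x(42) = 13,  x(43) = 3,  x(44) = 13,  x(45) = 11,  x(46) = 7,  x(47) = 9,  x(48) = 9,  x(49) = 3,  x(50) = 11.
Since (x(49), x(50)) = (x(1), x(2)) = (3, 11) (two consecutive terms determine the rest), the sequence is eventually periodic: after a pre-period of length 1 it cycles with period 48.
For i ≥ 1, x(i) depends only on (i - 1) mod 48. (3112 - 1) mod 48 = 39, so x(3112) = x(40) = 3.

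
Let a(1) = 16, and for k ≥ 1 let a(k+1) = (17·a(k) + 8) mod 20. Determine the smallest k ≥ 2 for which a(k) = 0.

2

We have a(1) = 16; a(2) = 0; a(3) = 8; a(4) = 4; a(5) = 16.
Since a(5) = a(1) = 16, the sequence is periodic with period 4.
The value 0 first appears (with k ≥ 2) at a(2).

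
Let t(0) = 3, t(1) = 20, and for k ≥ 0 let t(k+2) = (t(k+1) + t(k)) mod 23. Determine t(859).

7

t(0) = 3, t(1) = 20, t(2) = 0, t(3) = 20, t(4) = 20, t(5) = 17, t(6) = 14, t(7) = 8, t(8) = 22, t(9) = 7, t(10) = 6, t(11) = 13, t(12) = 19, t(13) = 9, t(14) = 5, t(15) = 14, t(16) = 19, t(17) = 10, t(18) = 6, t(19) = 16, t(20) = 22, t(21) = 15, t(22) = 14, t(23) = 6, t(24) = 20, t(25) = 3, t(26) = 0, t(27) = 3, t(28) = 3, t(29) = 6, t(30) = 9, t(31) = 15, t(32) = 1, t(33) = 16, t(34) = 17, t(35) = 10, t(36) = 4, t(37) = 14, t(38) = 18, t(39) = 9, t(40) = 4, t(41) = 13, t(42) = 17, t(43) = 7, t(44) = 1, t(45) = 8, t(46) = 9, t(47) = 17, t(48) = 3, t(49) = 20.
Since (t(48), t(49)) = (t(0), t(1)) = (3, 20) (two consecutive terms determine the rest), the sequence is periodic with period 48.
(859 - 0) mod 48 = 43, so t(859) = t(43) = 7.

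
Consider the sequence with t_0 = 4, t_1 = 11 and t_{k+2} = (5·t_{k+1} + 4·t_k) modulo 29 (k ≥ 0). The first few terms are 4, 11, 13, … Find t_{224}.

Computing terms: t_0 = 4,  t_1 = 11,  t_2 = 13,  t_3 = 22,  t_4 = 17,  t_5 = 28,  t_6 = 5,  t_7 = 21,  t_8 = 9,  t_9 = 13,  t_{10} = 14,  t_{11} = 6,  t_{12} = 28,  t_{13} = 19,  t_{14} = 4,  t_{15} = 9,  t_{16} = 3,  t_{17} = 22,  t_{18} = 6,  t_{19} = 2,  t_{20} = 5,  t_{21} = 4,  t_{22} = 11.
Since (t_{21}, t_{22}) = (t_0, t_1) = (4, 11) (two consecutive terms determine the rest), the sequence is periodic with period 21.
So t_{224} = t_{0 + ((224-0) mod 21)} = t_{14} = 4.

4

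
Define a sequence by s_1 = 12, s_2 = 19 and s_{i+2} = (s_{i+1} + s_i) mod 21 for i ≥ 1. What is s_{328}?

We have s_1 = 12; s_2 = 19; s_3 = 10; s_4 = 8; s_5 = 18; s_6 = 5; s_7 = 2; s_8 = 7; s_9 = 9; s_{10} = 16; s_{11} = 4; s_{12} = 20; s_{13} = 3; s_{14} = 2; s_{15} = 5; s_{16} = 7; s_{17} = 12; s_{18} = 19.
The sequence repeats with period 16.
(328 - 1) mod 16 = 7, so s_{328} = s_8 = 7.

7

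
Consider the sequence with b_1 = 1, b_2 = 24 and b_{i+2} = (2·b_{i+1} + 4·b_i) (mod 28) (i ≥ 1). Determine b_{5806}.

0

b_1 = 1, b_2 = 24, b_3 = 24, b_4 = 4, b_5 = 20, b_6 = 0, b_7 = 24, b_8 = 20, b_9 = 24, b_{10} = 16, b_{11} = 16, b_{12} = 12, b_{13} = 4, b_{14} = 0, b_{15} = 16, b_{16} = 4, b_{17} = 16, b_{18} = 20, b_{19} = 20, b_{20} = 8, b_{21} = 12, b_{22} = 0, b_{23} = 20, b_{24} = 12, b_{25} = 20, b_{26} = 4, b_{27} = 4, b_{28} = 24, b_{29} = 8, b_{30} = 0, b_{31} = 4, b_{32} = 8, b_{33} = 4, b_{34} = 12, b_{35} = 12, b_{36} = 16, b_{37} = 24, b_{38} = 0, b_{39} = 12, b_{40} = 24, b_{41} = 12, b_{42} = 8, b_{43} = 8, b_{44} = 20, b_{45} = 16, b_{46} = 0, b_{47} = 8, b_{48} = 16, b_{49} = 8, b_{50} = 24, b_{51} = 24.
Since (b_{50}, b_{51}) = (b_2, b_3) = (24, 24) (two consecutive terms determine the rest), the sequence is eventually periodic: after a pre-period of length 1 it cycles with period 48.
For i ≥ 2, b_i depends only on (i - 2) mod 48. (5806 - 2) mod 48 = 44, so b_{5806} = b_{46} = 0.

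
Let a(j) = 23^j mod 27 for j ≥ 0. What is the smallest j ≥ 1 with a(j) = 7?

a(0) = 1; a(1) = 23; a(2) = 16; a(3) = 17; a(4) = 13; a(5) = 2; a(6) = 19; a(7) = 5; a(8) = 7; a(9) = 26; a(10) = 4; a(11) = 11; a(12) = 10; a(13) = 14; a(14) = 25; a(15) = 8; a(16) = 22; a(17) = 20; a(18) = 1.
The sequence repeats with period 18.
The value 7 first appears (with j ≥ 1) at a(8).

8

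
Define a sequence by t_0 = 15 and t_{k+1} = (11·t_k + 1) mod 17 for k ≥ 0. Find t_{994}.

8

t_0 = 15, t_1 = 13, t_2 = 8, t_3 = 4, t_4 = 11, t_5 = 3, t_6 = 0, t_7 = 1, t_8 = 12, t_9 = 14, t_{10} = 2, t_{11} = 6, t_{12} = 16, t_{13} = 7, t_{14} = 10, t_{15} = 9, t_{16} = 15.
The sequence repeats with period 16.
So t_{994} = t_{0 + ((994-0) mod 16)} = t_2 = 8.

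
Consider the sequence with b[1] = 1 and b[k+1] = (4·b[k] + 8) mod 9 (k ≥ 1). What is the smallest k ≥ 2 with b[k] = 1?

10

Listing terms: b[1] = 1,  b[2] = 3,  b[3] = 2,  b[4] = 7,  b[5] = 0,  b[6] = 8,  b[7] = 4,  b[8] = 6,  b[9] = 5,  b[10] = 1.
The sequence repeats with period 9.
The value 1 next appears (with k ≥ 2) at b[10].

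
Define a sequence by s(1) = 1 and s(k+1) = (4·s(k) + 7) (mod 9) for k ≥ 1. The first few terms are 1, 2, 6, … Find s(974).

We have s(1) = 1; s(2) = 2; s(3) = 6; s(4) = 4; s(5) = 5; s(6) = 0; s(7) = 7; s(8) = 8; s(9) = 3; s(10) = 1.
The sequence repeats with period 9.
(974 - 1) mod 9 = 1, so s(974) = s(2) = 2.

2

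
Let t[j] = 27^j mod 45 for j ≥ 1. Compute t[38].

We have t[1] = 27, t[2] = 9, t[3] = 18, t[4] = 36, t[5] = 27.
The sequence repeats with period 4.
(38 - 1) mod 4 = 1, so t[38] = t[2] = 9.

9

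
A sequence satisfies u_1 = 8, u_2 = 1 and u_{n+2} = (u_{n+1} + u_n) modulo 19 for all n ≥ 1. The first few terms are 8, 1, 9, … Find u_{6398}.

1

Computing terms: u_1 = 8,  u_2 = 1,  u_3 = 9,  u_4 = 10,  u_5 = 0,  u_6 = 10,  u_7 = 10,  u_8 = 1,  u_9 = 11,  u_{10} = 12,  u_{11} = 4,  u_{12} = 16,  u_{13} = 1,  u_{14} = 17,  u_{15} = 18,  u_{16} = 16,  u_{17} = 15,  u_{18} = 12,  u_{19} = 8,  u_{20} = 1.
Since (u_{19}, u_{20}) = (u_1, u_2) = (8, 1) (two consecutive terms determine the rest), the sequence is periodic with period 18.
(6398 - 1) mod 18 = 7, so u_{6398} = u_8 = 1.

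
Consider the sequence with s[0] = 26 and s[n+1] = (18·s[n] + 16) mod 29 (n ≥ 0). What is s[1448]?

We have s[0] = 26, s[1] = 20, s[2] = 28, s[3] = 27, s[4] = 9, s[5] = 4, s[6] = 1, s[7] = 5, s[8] = 19, s[9] = 10, s[10] = 22, s[11] = 6, s[12] = 8, s[13] = 15, s[14] = 25, s[15] = 2, s[16] = 23, s[17] = 24, s[18] = 13, s[19] = 18, s[20] = 21, s[21] = 17, s[22] = 3, s[23] = 12, s[24] = 0, s[25] = 16, s[26] = 14, s[27] = 7, s[28] = 26.
The sequence repeats with period 28.
So s[1448] = s[0 + ((1448-0) mod 28)] = s[20] = 21.

21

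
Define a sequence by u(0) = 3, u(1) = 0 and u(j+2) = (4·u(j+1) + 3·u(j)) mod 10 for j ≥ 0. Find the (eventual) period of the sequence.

u(0) = 3; u(1) = 0; u(2) = 9; u(3) = 6; u(4) = 1; u(5) = 2; u(6) = 1; u(7) = 0; u(8) = 3; u(9) = 2; u(10) = 7; u(11) = 4; u(12) = 7; u(13) = 0; u(14) = 1; u(15) = 4; u(16) = 9; u(17) = 8; u(18) = 9; u(19) = 0; u(20) = 7; u(21) = 8; u(22) = 3; u(23) = 6; u(24) = 3; u(25) = 0.
The sequence repeats with period 24.

24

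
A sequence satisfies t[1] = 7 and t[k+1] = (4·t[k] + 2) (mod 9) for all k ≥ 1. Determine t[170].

6

Computing terms: t[1] = 7, t[2] = 3, t[3] = 5, t[4] = 4, t[5] = 0, t[6] = 2, t[7] = 1, t[8] = 6, t[9] = 8, t[10] = 7.
The sequence repeats with period 9.
So t[170] = t[1 + ((170-1) mod 9)] = t[8] = 6.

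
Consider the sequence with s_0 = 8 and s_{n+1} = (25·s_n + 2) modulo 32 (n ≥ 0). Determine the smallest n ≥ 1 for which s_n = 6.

7

s_0 = 8, s_1 = 10, s_2 = 28, s_3 = 30, s_4 = 16, s_5 = 18, s_6 = 4, s_7 = 6, s_8 = 24, s_9 = 26, s_{10} = 12, s_{11} = 14, s_{12} = 0, s_{13} = 2, s_{14} = 20, s_{15} = 22, s_{16} = 8.
Since s_{16} = s_0 = 8, the sequence is periodic with period 16.
The value 6 first appears (with n ≥ 1) at s_7.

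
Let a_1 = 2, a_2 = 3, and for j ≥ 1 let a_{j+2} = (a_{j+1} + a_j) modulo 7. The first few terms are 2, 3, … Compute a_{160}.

1

Computing terms: a_1 = 2, a_2 = 3, a_3 = 5, a_4 = 1, a_5 = 6, a_6 = 0, a_7 = 6, a_8 = 6, a_9 = 5, a_{10} = 4, a_{11} = 2, a_{12} = 6, a_{13} = 1, a_{14} = 0, a_{15} = 1, a_{16} = 1, a_{17} = 2, a_{18} = 3.
The sequence repeats with period 16.
(160 - 1) mod 16 = 15, so a_{160} = a_{16} = 1.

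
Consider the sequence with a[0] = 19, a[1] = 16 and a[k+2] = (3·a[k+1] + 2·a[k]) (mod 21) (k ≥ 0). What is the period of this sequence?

Computing terms: a[0] = 19, a[1] = 16, a[2] = 2, a[3] = 17, a[4] = 13, a[5] = 10, a[6] = 14, a[7] = 20, a[8] = 4, a[9] = 10, a[10] = 17, a[11] = 8, a[12] = 16, a[13] = 1, a[14] = 14, a[15] = 2, a[16] = 13, a[17] = 1, a[18] = 8, a[19] = 5, a[20] = 10, a[21] = 19, a[22] = 14, a[23] = 17, a[24] = 16, a[25] = 19, a[26] = 5, a[27] = 11, a[28] = 1, a[29] = 4, a[30] = 14, a[31] = 8, a[32] = 10, a[33] = 4, a[34] = 11, a[35] = 20, a[36] = 19, a[37] = 13, a[38] = 14, a[39] = 5, a[40] = 1, a[41] = 13, a[42] = 20, a[43] = 2, a[44] = 4, a[45] = 16, a[46] = 14, a[47] = 11, a[48] = 19, a[49] = 16.
Since (a[48], a[49]) = (a[0], a[1]) = (19, 16) (two consecutive terms determine the rest), the sequence is periodic with period 48.

48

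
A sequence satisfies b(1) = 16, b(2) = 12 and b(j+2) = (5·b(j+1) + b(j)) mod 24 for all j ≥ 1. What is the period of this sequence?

24

Listing terms: b(1) = 16,  b(2) = 12,  b(3) = 4,  b(4) = 8,  b(5) = 20,  b(6) = 12,  b(7) = 8,  b(8) = 4,  b(9) = 4,  b(10) = 0,  b(11) = 4,  b(12) = 20,  b(13) = 8,  b(14) = 12,  b(15) = 20,  b(16) = 16,  b(17) = 4,  b(18) = 12,  b(19) = 16,  b(20) = 20,  b(21) = 20,  b(22) = 0,  b(23) = 20,  b(24) = 4,  b(25) = 16,  b(26) = 12.
The sequence repeats with period 24.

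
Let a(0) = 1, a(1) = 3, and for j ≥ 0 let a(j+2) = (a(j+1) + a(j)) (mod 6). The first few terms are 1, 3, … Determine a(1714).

1

Listing terms: a(0) = 1,  a(1) = 3,  a(2) = 4,  a(3) = 1,  a(4) = 5,  a(5) = 0,  a(6) = 5,  a(7) = 5,  a(8) = 4,  a(9) = 3,  a(10) = 1,  a(11) = 4,  a(12) = 5,  a(13) = 3,  a(14) = 2,  a(15) = 5,  a(16) = 1,  a(17) = 0,  a(18) = 1,  a(19) = 1,  a(20) = 2,  a(21) = 3,  a(22) = 5,  a(23) = 2,  a(24) = 1,  a(25) = 3.
The sequence repeats with period 24.
(1714 - 0) mod 24 = 10, so a(1714) = a(10) = 1.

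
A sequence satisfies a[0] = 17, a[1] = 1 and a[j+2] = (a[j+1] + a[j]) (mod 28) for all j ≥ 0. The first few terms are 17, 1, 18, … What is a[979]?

5

Computing terms: a[0] = 17,  a[1] = 1,  a[2] = 18,  a[3] = 19,  a[4] = 9,  a[5] = 0,  a[6] = 9,  a[7] = 9,  a[8] = 18,  a[9] = 27,  a[10] = 17,  a[11] = 16,  a[12] = 5,  a[13] = 21,  a[14] = 26,  a[15] = 19,  a[16] = 17,  a[17] = 8,  a[18] = 25,  a[19] = 5,  a[20] = 2,  a[21] = 7,  a[22] = 9,  a[23] = 16,  a[24] = 25,  a[25] = 13,  a[26] = 10,  a[27] = 23,  a[28] = 5,  a[29] = 0,  a[30] = 5,  a[31] = 5,  a[32] = 10,  a[33] = 15,  a[34] = 25,  a[35] = 12,  a[36] = 9,  a[37] = 21,  a[38] = 2,  a[39] = 23,  a[40] = 25,  a[41] = 20,  a[42] = 17,  a[43] = 9,  a[44] = 26,  a[45] = 7,  a[46] = 5,  a[47] = 12,  a[48] = 17,  a[49] = 1.
Since (a[48], a[49]) = (a[0], a[1]) = (17, 1) (two consecutive terms determine the rest), the sequence is periodic with period 48.
So a[979] = a[0 + ((979-0) mod 48)] = a[19] = 5.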